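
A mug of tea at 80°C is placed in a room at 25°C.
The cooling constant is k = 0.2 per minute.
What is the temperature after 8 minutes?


Newton's law: dT/dt = -k(T - T_a) has solution T(t) = T_a + (T₀ - T_a)e^(-kt).
Plug in T_a = 25, T₀ = 80, k = 0.2, t = 8: T(8) = 25 + (55)e^(-1.60) ≈ 36.1°C.


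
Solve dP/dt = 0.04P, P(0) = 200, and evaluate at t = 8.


The ODE dP/dt = 0.04P has solution P(t) = P(0)e^(0.04t).
Substitute P(0) = 200 and t = 8: P(8) = 200 e^(0.32) ≈ 275.


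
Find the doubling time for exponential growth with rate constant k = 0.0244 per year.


Exponential growth: P(t) = P₀ e^(0.0244t). Set P(t)/P₀ = 2: e^(0.0244t) = 2.
Solve: t = ln(2)/0.0244 ≈ 28.41 years.


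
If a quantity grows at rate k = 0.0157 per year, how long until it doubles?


Exponential growth: P(t) = P₀ e^(0.0157t). Set P(t)/P₀ = 2: e^(0.0157t) = 2.
Solve: t = ln(2)/0.0157 ≈ 44.15 years.


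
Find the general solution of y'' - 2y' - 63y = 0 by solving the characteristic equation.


Characteristic equation: r² - 2r - 63 = 0.
Factor: (r + 7)(r - 9) = 0 ⇒ r = -7, 9 (distinct real).
General solution: y = C₁e^(-7x) + C₂e^(9x).


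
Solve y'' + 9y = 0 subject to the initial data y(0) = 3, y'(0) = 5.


Characteristic roots of r² + 9 = 0 are ±3i, so y = C₁cos(3x) + C₂sin(3x).
Apply y(0) = 3: C₁ = 3. Differentiate and apply y'(0) = 5: 3·C₂ = 5, so C₂ = 5/3.
Particular solution: y = 3cos(3x) + (5/3)sin(3x).


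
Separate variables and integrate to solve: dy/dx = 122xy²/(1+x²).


Separate: dy/y² = 122x/(1+x²) dx.
Integrate LHS: ∫ dy/y² = -1/y.
Integrate RHS via u = 1+x²: 61ln(1+x²) + C.
Result: -1/y = 61ln(1+x²) + C.


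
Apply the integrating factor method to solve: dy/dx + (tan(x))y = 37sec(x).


P(x) = tan(x) ⇒ μ = e^(∫tan(x)dx) = sec(x).
(sec(x) y)' = 37sec²(x) ⇒ sec(x) y = 37tan(x) + C.
Multiply by cos(x): y = 37sin(x) + C·cos(x).


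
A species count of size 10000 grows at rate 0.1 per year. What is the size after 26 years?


The ODE dP/dt = 0.1P has solution P(t) = P(0)e^(0.1t).
Substitute P(0) = 10000 and t = 26: P(26) = 10000 e^(2.60) ≈ 134637.


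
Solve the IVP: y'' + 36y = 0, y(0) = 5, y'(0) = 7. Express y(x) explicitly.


Characteristic roots of r² + 36 = 0 are ±6i, so y = C₁cos(6x) + C₂sin(6x).
Apply y(0) = 5: C₁ = 5. Differentiate and apply y'(0) = 7: 6·C₂ = 7, so C₂ = 7/6.
Particular solution: y = 5cos(6x) + (7/6)sin(6x).


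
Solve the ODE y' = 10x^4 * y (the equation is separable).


Separate variables: dy/y = 10x^4 dx.
Integrate: ln|y| = 2x^5 + C₀.
Exponentiate: y = Ce^(2x^5).


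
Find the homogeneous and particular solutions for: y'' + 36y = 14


Homogeneous part: r² + 36 = 0 ⇒ r = ±6i, so y_h = C₁cos(6x) + C₂sin(6x).
Try constant y_p = A; plug in: 36A = 14 ⇒ A = 7/18.
General solution: y = C₁cos(6x) + C₂sin(6x) + 7/18.


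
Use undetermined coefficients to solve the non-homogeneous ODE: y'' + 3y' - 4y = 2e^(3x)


Characteristic roots of r² + 3r - 4 = 0 are 1, -4.
y_h = C₁e^(x) + C₂e^(-4x).
Forcing exponent 3 is not a characteristic root; try y_p = Ae^(3x).
Substitute: A·(9 + (3)·3 + (-4)) = A·14 = 2, so A = 1/7.
General solution: y = C₁e^(x) + C₂e^(-4x) + (1/7)e^(3x).


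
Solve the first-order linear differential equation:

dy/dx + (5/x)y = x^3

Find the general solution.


P(x) = 5/x ⇒ μ = x^5.
(x^5 y)' = x^5·x^3 = x^8.
Integrate: x^5 y = x^9/(9) + C.
Solve for y: y = (1/9)x^4 + C/x^5.


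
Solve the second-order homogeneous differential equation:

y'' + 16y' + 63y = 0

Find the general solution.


Characteristic equation: r² + 16r + 63 = 0.
Factor: (r + 9)(r + 7) = 0 ⇒ r = -9, -7 (distinct real).
General solution: y = C₁e^(-9x) + C₂e^(-7x).


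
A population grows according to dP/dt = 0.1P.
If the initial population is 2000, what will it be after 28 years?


The ODE dP/dt = 0.1P has solution P(t) = P(0)e^(0.1t).
Substitute P(0) = 2000 and t = 28: P(28) = 2000 e^(2.80) ≈ 32889.


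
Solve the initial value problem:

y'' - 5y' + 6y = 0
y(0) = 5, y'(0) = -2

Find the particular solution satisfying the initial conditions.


Characteristic roots of r² - 5r + 6 = 0 are 2, 3.
General solution y = c₁ e^(2x) + c₂ e^(3x).
Apply y(0) = 5: c₁ + c₂ = 5. Apply y'(0) = -2: 2 c₁ + 3 c₂ = -2.
Solve: c₁ = 17, c₂ = -12.
Particular solution: y = 17e^(2x) - 12e^(3x).


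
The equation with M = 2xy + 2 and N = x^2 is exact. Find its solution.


Check exactness: ∂M/∂y = 2x and ∂N/∂x = 2x; equal, so the equation is exact.
Integrate M with respect to x (treating y as constant): ∫M dx = x^2y + 2x + h(y).
Differentiate w.r.t. y and set equal to N: all terms match, so h'(y) = 0 and h is a constant absorbed into C.
General solution: x^2y + 2x = C.


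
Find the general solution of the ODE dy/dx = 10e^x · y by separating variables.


Separate variables: dy/y = 10e^x dx.
Integrate: ln|y| = 10e^x + C₀.
Exponentiate: y = Ce^(10e^x).


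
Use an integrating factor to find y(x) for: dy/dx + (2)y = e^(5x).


P(x) = 2 ⇒ μ = e^(2x).
(μ y)' = e^(7x) ⇒ μ y = e^(7x)/7 + C.
Divide by μ: y = (1/7)e^(5x) + Ce^(-2x).


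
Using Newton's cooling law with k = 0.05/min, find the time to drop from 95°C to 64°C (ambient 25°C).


From T(t) = T_a + (T₀ - T_a)e^(-kt), set T(t) = 64:
(64 - 25) / (95 - 25) = e^(-0.05t), so t = -ln(0.557)/0.05 ≈ 11.7 minutes.


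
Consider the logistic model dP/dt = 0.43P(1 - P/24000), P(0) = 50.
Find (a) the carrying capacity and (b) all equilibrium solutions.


Logistic ODE dP/dt = 0.43P(1 - P/24000) has equilibria where dP/dt = 0, i.e. P = 0 or P = 24000.
The coefficient (1 - P/K) = 0 when P = K, identifying K = 24000 as the carrying capacity.
(a) K = 24000; (b) equilibria P = 0 and P = 24000.


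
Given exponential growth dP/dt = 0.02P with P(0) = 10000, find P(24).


The ODE dP/dt = 0.02P has solution P(t) = P(0)e^(0.02t).
Substitute P(0) = 10000 and t = 24: P(24) = 10000 e^(0.48) ≈ 16161.


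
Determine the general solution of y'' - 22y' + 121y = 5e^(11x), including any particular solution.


Characteristic polynomial (r - 11)² = 0; repeated root r = 11.
y_h = (C₁ + C₂x)e^(11x). Forcing matches the repeated root (resonance), so try y_p = Ax² e^(11x).
Substitute and solve for A: 2A = 5, so A = 5/2.
General solution: y = (C₁ + C₂x + (5/2)x²)e^(11x).


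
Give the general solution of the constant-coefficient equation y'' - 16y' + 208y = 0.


Characteristic equation: r² - 16r + 208 = 0.
Discriminant is negative; roots r = 8 ± 12i (complex conjugate pair).
General solution uses e^(α x)(C₁ cos(β x) + C₂ sin(β x)): y = e^(8x)(C₁cos(12x) + C₂sin(12x)).


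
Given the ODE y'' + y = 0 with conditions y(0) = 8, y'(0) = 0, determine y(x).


Characteristic roots of r² + 1 = 0 are ±1i, so y = C₁cos(x) + C₂sin(x).
Apply y(0) = 8: C₁ = 8. Differentiate and apply y'(0) = 0: 1·C₂ = 0, so C₂ = 0.
Particular solution: y = 8cos(x).


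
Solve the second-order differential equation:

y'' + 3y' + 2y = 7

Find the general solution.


Characteristic roots of r² + 3r + 2 = 0 are -2, -1.
y_h = C₁e^(-2x) + C₂e^(-x).
Constant forcing; try y_p = A. Then 2A = 7 ⇒ A = 7/2.
General solution: y = C₁e^(-2x) + C₂e^(-x) + 7/2.


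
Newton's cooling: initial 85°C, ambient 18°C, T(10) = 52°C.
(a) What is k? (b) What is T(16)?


Newton's law: T(t) = T_a + (T₀ - T_a)e^(-kt).
(a) Use T(10) = 52: (52 - 18)/(85 - 18) = e^(-k·10), so k = -ln(0.507)/10 ≈ 0.0678.
(b) Apply k to t = 16: T(16) = 18 + (67)e^(-1.085) ≈ 40.6°C.


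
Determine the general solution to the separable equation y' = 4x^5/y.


Separate variables: y dy = 4x^5 dx.
Integrate both sides: y²/2 = (2/3)x^6 + C₀.
Multiply by 2: y² = (4/3)x^6 + C.


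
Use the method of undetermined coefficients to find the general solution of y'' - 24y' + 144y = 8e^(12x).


Characteristic polynomial (r - 12)² = 0; repeated root r = 12.
y_h = (C₁ + C₂x)e^(12x). Forcing matches the repeated root (resonance), so try y_p = Ax² e^(12x).
Substitute and solve for A: 2A = 8, so A = 4.
General solution: y = (C₁ + C₂x + 4x²)e^(12x).


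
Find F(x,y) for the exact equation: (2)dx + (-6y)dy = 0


Check exactness: ∂M/∂y = 0 and ∂N/∂x = 0; equal, so the equation is exact.
Integrate M with respect to x (treating y as constant): ∫M dx = 2x + h(y).
Differentiate w.r.t. y and set equal to N: the x-dependent terms already match, leaving h'(y) = -6y. Integrate: h(y) = -3y^2.
So F(x,y) = 2x - 3y^2.
General solution: 2x - 3y^2 = C.


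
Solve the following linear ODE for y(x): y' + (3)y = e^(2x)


P(x) = 3 ⇒ μ = e^(3x).
(μ y)' = e^(5x) ⇒ μ y = e^(5x)/5 + C.
Divide by μ: y = (1/5)e^(2x) + Ce^(-3x).


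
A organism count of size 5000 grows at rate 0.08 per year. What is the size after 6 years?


The ODE dP/dt = 0.08P has solution P(t) = P(0)e^(0.08t).
Substitute P(0) = 5000 and t = 6: P(6) = 5000 e^(0.48) ≈ 8080.


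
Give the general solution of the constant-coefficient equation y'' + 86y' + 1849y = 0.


Characteristic equation: r² + 86r + 1849 = 0, i.e. (r + 43)² = 0.
Repeated root r = -43; include an x factor for the second linearly independent solution.
General solution: y = (C₁ + C₂x)e^(-43x).


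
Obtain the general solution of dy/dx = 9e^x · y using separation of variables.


Separate variables: dy/y = 9e^x dx.
Integrate: ln|y| = 9e^x + C₀.
Exponentiate: y = Ce^(9e^x).


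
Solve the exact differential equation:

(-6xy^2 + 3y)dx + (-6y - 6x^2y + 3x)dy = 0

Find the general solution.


Check exactness: ∂M/∂y = -12xy + 3 and ∂N/∂x = -12xy + 3; equal, so the equation is exact.
Integrate M with respect to x (treating y as constant): ∫M dx = -3x^2y^2 + 3xy + h(y).
Differentiate w.r.t. y and set equal to N: the x-dependent terms already match, leaving h'(y) = -6y. Integrate: h(y) = -3y^2.
So F(x,y) = -3y^2 - 3x^2y^2 + 3xy.
General solution: -3y^2 - 3x^2y^2 + 3xy = C.


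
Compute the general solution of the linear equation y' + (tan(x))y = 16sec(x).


P(x) = tan(x) ⇒ μ = e^(∫tan(x)dx) = sec(x).
(sec(x) y)' = 16sec²(x) ⇒ sec(x) y = 16tan(x) + C.
Multiply by cos(x): y = 16sin(x) + C·cos(x).


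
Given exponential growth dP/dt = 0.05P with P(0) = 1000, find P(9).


The ODE dP/dt = 0.05P has solution P(t) = P(0)e^(0.05t).
Substitute P(0) = 1000 and t = 9: P(9) = 1000 e^(0.45) ≈ 1568.


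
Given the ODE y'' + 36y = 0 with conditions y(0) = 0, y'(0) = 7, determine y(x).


Characteristic roots of r² + 36 = 0 are ±6i, so y = C₁cos(6x) + C₂sin(6x).
Apply y(0) = 0: C₁ = 0. Differentiate and apply y'(0) = 7: 6·C₂ = 7, so C₂ = 7/6.
Particular solution: y = (7/6)sin(6x).


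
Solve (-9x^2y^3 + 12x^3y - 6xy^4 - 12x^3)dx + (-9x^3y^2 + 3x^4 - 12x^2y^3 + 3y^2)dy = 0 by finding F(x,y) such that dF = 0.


Check exactness: ∂M/∂y = -27x^2y^2 + 12x^3 - 24xy^3 and ∂N/∂x = -27x^2y^2 + 12x^3 - 24xy^3; equal, so the equation is exact.
Integrate M with respect to x (treating y as constant): ∫M dx = -3x^3y^3 + 3x^4y - 3x^2y^4 - 3x^4 + h(y).
Differentiate w.r.t. y and set equal to N: the x-dependent terms already match, leaving h'(y) = 3y^2. Integrate: h(y) = y^3.
So F(x,y) = -3x^3y^3 + 3x^4y - 3x^2y^4 + y^3 - 3x^4.
General solution: -3x^3y^3 + 3x^4y - 3x^2y^4 + y^3 - 3x^4 = C.


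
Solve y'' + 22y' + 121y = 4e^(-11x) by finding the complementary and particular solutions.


Characteristic polynomial (r + 11)² = 0; repeated root r = -11.
y_h = (C₁ + C₂x)e^(-11x). Forcing matches the repeated root (resonance), so try y_p = Ax² e^(-11x).
Substitute and solve for A: 2A = 4, so A = 2.
General solution: y = (C₁ + C₂x + 2x²)e^(-11x).


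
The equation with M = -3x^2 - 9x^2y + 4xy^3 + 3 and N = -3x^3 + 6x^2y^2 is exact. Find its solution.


Check exactness: ∂M/∂y = -9x^2 + 12xy^2 and ∂N/∂x = -9x^2 + 12xy^2; equal, so the equation is exact.
Integrate M with respect to x (treating y as constant): ∫M dx = -x^3 - 3x^3y + 2x^2y^3 + 3x + h(y).
Differentiate w.r.t. y and set equal to N: all terms match, so h'(y) = 0 and h is a constant absorbed into C.
General solution: -x^3 - 3x^3y + 2x^2y^3 + 3x = C.


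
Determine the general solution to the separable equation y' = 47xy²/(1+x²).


Separate: dy/y² = 47x/(1+x²) dx.
Integrate LHS: ∫ dy/y² = -1/y.
Integrate RHS via u = 1+x²: (47/2)ln(1+x²) + C.
Result: -1/y = (47/2)ln(1+x²) + C.


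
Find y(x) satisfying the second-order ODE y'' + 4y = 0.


Characteristic equation: r² + 4 = 0.
Discriminant is negative; roots r = 0 ± 2i (complex conjugate pair).
General solution uses e^(α x)(C₁ cos(β x) + C₂ sin(β x)): y = C₁cos(2x) + C₂sin(2x).


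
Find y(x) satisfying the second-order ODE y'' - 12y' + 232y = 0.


Characteristic equation: r² - 12r + 232 = 0.
Discriminant is negative; roots r = 6 ± 14i (complex conjugate pair).
General solution uses e^(α x)(C₁ cos(β x) + C₂ sin(β x)): y = e^(6x)(C₁cos(14x) + C₂sin(14x)).


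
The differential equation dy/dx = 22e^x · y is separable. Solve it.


Separate variables: dy/y = 22e^x dx.
Integrate: ln|y| = 22e^x + C₀.
Exponentiate: y = Ce^(22e^x).


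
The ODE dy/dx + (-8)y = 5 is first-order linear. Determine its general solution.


P(x) = -8 ⇒ μ = e^(-8x).
(μ y)' = 5e^(-8x) ⇒ μ y = -(5/8)e^(-8x) + C.
Divide by μ: y = -5/8 + Ce^(8x).


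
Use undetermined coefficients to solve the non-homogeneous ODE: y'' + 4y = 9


Homogeneous part: r² + 4 = 0 ⇒ r = ±2i, so y_h = C₁cos(2x) + C₂sin(2x).
Try constant y_p = A; plug in: 4A = 9 ⇒ A = 9/4.
General solution: y = C₁cos(2x) + C₂sin(2x) + 9/4.


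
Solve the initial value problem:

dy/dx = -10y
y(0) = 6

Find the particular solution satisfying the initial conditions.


General solution of y' = -10y is y = Ce^(-10x).
Apply y(0) = 6: C = 6.
Particular solution: y = 6e^(-10x).


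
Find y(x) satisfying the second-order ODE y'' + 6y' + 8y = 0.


Characteristic equation: r² + 6r + 8 = 0.
Factor: (r + 4)(r + 2) = 0 ⇒ r = -4, -2 (distinct real).
General solution: y = C₁e^(-4x) + C₂e^(-2x).


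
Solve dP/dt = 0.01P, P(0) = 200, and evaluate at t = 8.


The ODE dP/dt = 0.01P has solution P(t) = P(0)e^(0.01t).
Substitute P(0) = 200 and t = 8: P(8) = 200 e^(0.08) ≈ 217.


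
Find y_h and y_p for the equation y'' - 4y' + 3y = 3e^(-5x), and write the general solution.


Characteristic roots of r² - 4r + 3 = 0 are 3, 1.
y_h = C₁e^(3x) + C₂e^(x).
Forcing exponent -5 is not a characteristic root; try y_p = Ae^(-5x).
Substitute: A·(25 + (-4)·-5 + (3)) = A·48 = 3, so A = 1/16.
General solution: y = C₁e^(3x) + C₂e^(x) + (1/16)e^(-5x).


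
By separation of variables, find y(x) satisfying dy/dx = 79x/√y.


Separate: √y dy = 79x dx.
Integrate: (2/3)y^(3/2) = (79/2)x² + C.


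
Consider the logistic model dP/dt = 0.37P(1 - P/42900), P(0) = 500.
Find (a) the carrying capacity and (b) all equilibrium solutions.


Logistic ODE dP/dt = 0.37P(1 - P/42900) has equilibria where dP/dt = 0, i.e. P = 0 or P = 42900.
The coefficient (1 - P/K) = 0 when P = K, identifying K = 42900 as the carrying capacity.
(a) K = 42900; (b) equilibria P = 0 and P = 42900.


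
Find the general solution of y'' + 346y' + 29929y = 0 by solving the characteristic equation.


Characteristic equation: r² + 346r + 29929 = 0, i.e. (r + 173)² = 0.
Repeated root r = -173; include an x factor for the second linearly independent solution.
General solution: y = (C₁ + C₂x)e^(-173x).


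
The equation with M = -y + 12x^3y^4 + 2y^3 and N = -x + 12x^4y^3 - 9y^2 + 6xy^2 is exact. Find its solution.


Check exactness: ∂M/∂y = -1 + 48x^3y^3 + 6y^2 and ∂N/∂x = -1 + 48x^3y^3 + 6y^2; equal, so the equation is exact.
Integrate M with respect to x (treating y as constant): ∫M dx = -xy + 3x^4y^4 + 2xy^3 + h(y).
Differentiate w.r.t. y and set equal to N: the x-dependent terms already match, leaving h'(y) = -9y^2. Integrate: h(y) = -3y^3.
So F(x,y) = -xy + 3x^4y^4 - 3y^3 + 2xy^3.
General solution: -xy + 3x^4y^4 - 3y^3 + 2xy^3 = C.


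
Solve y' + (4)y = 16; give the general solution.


P(x) = 4, Q(x) = 16; integrating factor μ = e^(4x).
(μ y)' = 16e^(4x) ⇒ μ y = 4e^(4x) + C.
Divide by μ: y = 4 + Ce^(-4x).


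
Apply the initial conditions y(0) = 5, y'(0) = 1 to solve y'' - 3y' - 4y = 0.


Characteristic roots of r² - 3r - 4 = 0 are -1, 4.
General solution y = c₁ e^(-x) + c₂ e^(4x).
Apply y(0) = 5: c₁ + c₂ = 5. Apply y'(0) = 1: -1 c₁ + 4 c₂ = 1.
Solve: c₁ = 19/5, c₂ = 6/5.
Particular solution: y = (19/5)e^(-x) + (6/5)e^(4x).


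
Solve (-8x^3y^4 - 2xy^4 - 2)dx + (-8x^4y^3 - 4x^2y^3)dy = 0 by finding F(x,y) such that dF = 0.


Check exactness: ∂M/∂y = -32x^3y^3 - 8xy^3 and ∂N/∂x = -32x^3y^3 - 8xy^3; equal, so the equation is exact.
Integrate M with respect to x (treating y as constant): ∫M dx = -2x^4y^4 - x^2y^4 - 2x + h(y).
Differentiate w.r.t. y and set equal to N: all terms match, so h'(y) = 0 and h is a constant absorbed into C.
General solution: -2x^4y^4 - x^2y^4 - 2x = C.


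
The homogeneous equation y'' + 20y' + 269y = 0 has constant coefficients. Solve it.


Characteristic equation: r² + 20r + 269 = 0.
Discriminant is negative; roots r = -10 ± 13i (complex conjugate pair).
General solution uses e^(α x)(C₁ cos(β x) + C₂ sin(β x)): y = e^(-10x)(C₁cos(13x) + C₂sin(13x)).


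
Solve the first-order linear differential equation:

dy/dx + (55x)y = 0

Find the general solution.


P(x) = 55x ⇒ μ = e^((55/2)x²).
Q(x) = 0 so μ y is constant: y = Ce^(-(55/2)x²).


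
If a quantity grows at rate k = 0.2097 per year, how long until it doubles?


Exponential growth: P(t) = P₀ e^(0.2097t). Set P(t)/P₀ = 2: e^(0.2097t) = 2.
Solve: t = ln(2)/0.2097 ≈ 3.31 years.


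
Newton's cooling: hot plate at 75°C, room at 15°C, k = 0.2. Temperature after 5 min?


Newton's law: dT/dt = -k(T - T_a) has solution T(t) = T_a + (T₀ - T_a)e^(-kt).
Plug in T_a = 15, T₀ = 75, k = 0.2, t = 5: T(5) = 15 + (60)e^(-1.00) ≈ 37.1°C.


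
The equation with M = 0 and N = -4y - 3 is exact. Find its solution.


Check exactness: ∂M/∂y = 0 and ∂N/∂x = 0; equal, so the equation is exact.
Integrate M with respect to x (treating y as constant): ∫M dx = 0 + h(y).
Differentiate w.r.t. y and set equal to N: the x-dependent terms already match, leaving h'(y) = -4y - 3. Integrate: h(y) = -2y^2 - 3y.
So F(x,y) = -2y^2 - 3y.
General solution: -2y^2 - 3y = C.


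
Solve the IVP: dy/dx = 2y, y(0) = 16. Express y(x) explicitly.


General solution of y' = 2y is y = Ce^(2x).
Apply y(0) = 16: C = 16.
Particular solution: y = 16e^(2x).


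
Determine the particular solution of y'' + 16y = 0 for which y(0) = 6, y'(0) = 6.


Characteristic roots of r² + 16 = 0 are ±4i, so y = C₁cos(4x) + C₂sin(4x).
Apply y(0) = 6: C₁ = 6. Differentiate and apply y'(0) = 6: 4·C₂ = 6, so C₂ = 3/2.
Particular solution: y = 6cos(4x) + (3/2)sin(4x).


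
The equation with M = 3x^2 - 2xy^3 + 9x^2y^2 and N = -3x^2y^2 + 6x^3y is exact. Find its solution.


Check exactness: ∂M/∂y = -6xy^2 + 18x^2y and ∂N/∂x = -6xy^2 + 18x^2y; equal, so the equation is exact.
Integrate M with respect to x (treating y as constant): ∫M dx = x^3 - x^2y^3 + 3x^3y^2 + h(y).
Differentiate w.r.t. y and set equal to N: all terms match, so h'(y) = 0 and h is a constant absorbed into C.
General solution: x^3 - x^2y^3 + 3x^3y^2 = C.


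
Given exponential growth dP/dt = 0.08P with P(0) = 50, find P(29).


The ODE dP/dt = 0.08P has solution P(t) = P(0)e^(0.08t).
Substitute P(0) = 50 and t = 29: P(29) = 50 e^(2.32) ≈ 509.


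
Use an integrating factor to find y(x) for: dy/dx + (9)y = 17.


P(x) = 9, Q(x) = 17; integrating factor μ = e^(9x).
(μ y)' = 17e^(9x) ⇒ μ y = (17/9)e^(9x) + C.
Divide by μ: y = 17/9 + Ce^(-9x).


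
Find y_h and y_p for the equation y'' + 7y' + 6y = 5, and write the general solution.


Characteristic roots of r² + 7r + 6 = 0 are -6, -1.
y_h = C₁e^(-6x) + C₂e^(-x).
Constant forcing; try y_p = A. Then 6A = 5 ⇒ A = 5/6.
General solution: y = C₁e^(-6x) + C₂e^(-x) + 5/6.


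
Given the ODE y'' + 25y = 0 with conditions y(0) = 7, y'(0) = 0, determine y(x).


Characteristic roots of r² + 25 = 0 are ±5i, so y = C₁cos(5x) + C₂sin(5x).
Apply y(0) = 7: C₁ = 7. Differentiate and apply y'(0) = 0: 5·C₂ = 0, so C₂ = 0.
Particular solution: y = 7cos(5x).


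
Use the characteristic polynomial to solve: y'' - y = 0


Characteristic equation: r² - 1 = 0.
Factor: (r + 1)(r - 1) = 0 ⇒ r = -1, 1 (distinct real).
General solution: y = C₁e^(-x) + C₂e^(x).


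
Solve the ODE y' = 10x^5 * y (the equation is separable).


Separate variables: dy/y = 10x^5 dx.
Integrate: ln|y| = (5/3)x^6 + C₀.
Exponentiate: y = Ce^((5/3)x^6).


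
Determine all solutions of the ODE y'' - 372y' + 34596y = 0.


Characteristic equation: r² - 372r + 34596 = 0, i.e. (r - 186)² = 0.
Repeated root r = 186; include an x factor for the second linearly independent solution.
General solution: y = (C₁ + C₂x)e^(186x).


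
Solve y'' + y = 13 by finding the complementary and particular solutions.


Homogeneous part: r² + 1 = 0 ⇒ r = ±1i, so y_h = C₁cos(x) + C₂sin(x).
Try constant y_p = A; plug in: 1A = 13 ⇒ A = 13.
General solution: y = C₁cos(x) + C₂sin(x) + 13.


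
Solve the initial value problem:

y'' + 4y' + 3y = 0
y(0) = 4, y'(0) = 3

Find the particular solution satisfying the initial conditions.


Characteristic roots of r² + 4r + 3 = 0 are -1, -3.
General solution y = c₁ e^(-x) + c₂ e^(-3x).
Apply y(0) = 4: c₁ + c₂ = 4. Apply y'(0) = 3: -1 c₁ - 3 c₂ = 3.
Solve: c₁ = 15/2, c₂ = -7/2.
Particular solution: y = (15/2)e^(-x) - (7/2)e^(-3x).


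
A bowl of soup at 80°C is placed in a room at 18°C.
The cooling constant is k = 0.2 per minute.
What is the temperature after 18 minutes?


Newton's law: dT/dt = -k(T - T_a) has solution T(t) = T_a + (T₀ - T_a)e^(-kt).
Plug in T_a = 18, T₀ = 80, k = 0.2, t = 18: T(18) = 18 + (62)e^(-3.60) ≈ 19.7°C.


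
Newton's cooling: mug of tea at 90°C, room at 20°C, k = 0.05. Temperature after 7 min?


Newton's law: dT/dt = -k(T - T_a) has solution T(t) = T_a + (T₀ - T_a)e^(-kt).
Plug in T_a = 20, T₀ = 90, k = 0.05, t = 7: T(7) = 20 + (70)e^(-0.35) ≈ 69.3°C.


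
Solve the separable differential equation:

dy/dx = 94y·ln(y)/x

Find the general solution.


Separate: dy/[y ln(y)] = 94 dx/x.
Substitute u = ln(y): du/u = 94 dx/x.
Integrate: ln|ln(y)| = 94ln|x| + C₀, hence ln(y) = C·x^94.


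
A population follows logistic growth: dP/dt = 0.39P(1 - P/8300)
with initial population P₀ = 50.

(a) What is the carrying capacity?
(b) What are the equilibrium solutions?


Logistic ODE dP/dt = 0.39P(1 - P/8300) has equilibria where dP/dt = 0, i.e. P = 0 or P = 8300.
The coefficient (1 - P/K) = 0 when P = K, identifying K = 8300 as the carrying capacity.
(a) K = 8300; (b) equilibria P = 0 and P = 8300.


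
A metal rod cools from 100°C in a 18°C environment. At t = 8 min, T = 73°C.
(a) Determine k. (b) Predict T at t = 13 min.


Newton's law: T(t) = T_a + (T₀ - T_a)e^(-kt).
(a) Use T(8) = 73: (73 - 18)/(100 - 18) = e^(-k·8), so k = -ln(0.671)/8 ≈ 0.0499.
(b) Apply k to t = 13: T(13) = 18 + (82)e^(-0.649) ≈ 60.9°C.


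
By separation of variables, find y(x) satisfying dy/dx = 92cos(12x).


g(y) = 1, so integrate directly: y = ∫ 92cos(12x) dx = (23/3)sin(12x) + C.


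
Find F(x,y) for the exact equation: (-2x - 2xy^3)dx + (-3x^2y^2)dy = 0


Check exactness: ∂M/∂y = -6xy^2 and ∂N/∂x = -6xy^2; equal, so the equation is exact.
Integrate M with respect to x (treating y as constant): ∫M dx = -x^2 - x^2y^3 + h(y).
Differentiate w.r.t. y and set equal to N: all terms match, so h'(y) = 0 and h is a constant absorbed into C.
General solution: -x^2 - x^2y^3 = C.


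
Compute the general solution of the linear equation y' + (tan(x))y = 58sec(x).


P(x) = tan(x) ⇒ μ = e^(∫tan(x)dx) = sec(x).
(sec(x) y)' = 58sec²(x) ⇒ sec(x) y = 58tan(x) + C.
Multiply by cos(x): y = 58sin(x) + C·cos(x).


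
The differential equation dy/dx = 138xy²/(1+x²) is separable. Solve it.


Separate: dy/y² = 138x/(1+x²) dx.
Integrate LHS: ∫ dy/y² = -1/y.
Integrate RHS via u = 1+x²: 69ln(1+x²) + C.
Result: -1/y = 69ln(1+x²) + C.


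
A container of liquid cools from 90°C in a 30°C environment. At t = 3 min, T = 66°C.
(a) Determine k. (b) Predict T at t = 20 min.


Newton's law: T(t) = T_a + (T₀ - T_a)e^(-kt).
(a) Use T(3) = 66: (66 - 30)/(90 - 30) = e^(-k·3), so k = -ln(0.600)/3 ≈ 0.1703.
(b) Apply k to t = 20: T(20) = 30 + (60)e^(-3.406) ≈ 32.0°C.


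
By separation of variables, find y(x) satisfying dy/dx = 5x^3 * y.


Separate variables: dy/y = 5x^3 dx.
Integrate: ln|y| = (5/4)x^4 + C₀.
Exponentiate: y = Ce^((5/4)x^4).


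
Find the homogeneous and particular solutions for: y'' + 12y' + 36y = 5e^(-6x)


Characteristic polynomial (r + 6)² = 0; repeated root r = -6.
y_h = (C₁ + C₂x)e^(-6x). Forcing matches the repeated root (resonance), so try y_p = Ax² e^(-6x).
Substitute and solve for A: 2A = 5, so A = 5/2.
General solution: y = (C₁ + C₂x + (5/2)x²)e^(-6x).


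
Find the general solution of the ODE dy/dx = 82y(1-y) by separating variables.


Separate: dy/[y(1-y)] = 82 dx.
Partial fractions: 1/[y(1-y)] = 1/y + 1/(1-y).
Integrate: ln|y/(1-y)| = 82x + C₀.
Solve for y: y = 1/(1 + Ce^(-82x)).


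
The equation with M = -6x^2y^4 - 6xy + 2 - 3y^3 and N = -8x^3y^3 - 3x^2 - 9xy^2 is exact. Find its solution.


Check exactness: ∂M/∂y = -24x^2y^3 - 6x - 9y^2 and ∂N/∂x = -24x^2y^3 - 6x - 9y^2; equal, so the equation is exact.
Integrate M with respect to x (treating y as constant): ∫M dx = -2x^3y^4 - 3x^2y + 2x - 3xy^3 + h(y).
Differentiate w.r.t. y and set equal to N: all terms match, so h'(y) = 0 and h is a constant absorbed into C.
General solution: -2x^3y^4 - 3x^2y + 2x - 3xy^3 = C.


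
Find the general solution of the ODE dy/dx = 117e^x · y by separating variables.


Separate variables: dy/y = 117e^x dx.
Integrate: ln|y| = 117e^x + C₀.
Exponentiate: y = Ce^(117e^x).


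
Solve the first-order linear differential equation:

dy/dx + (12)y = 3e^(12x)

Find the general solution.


P(x) = 12 ⇒ μ = e^(12x).
(μ y)' = 3e^(24x) ⇒ μ y = (3/24)e^(24x) + C.
Divide by μ: y = (1/8)e^(12x) + Ce^(-12x).


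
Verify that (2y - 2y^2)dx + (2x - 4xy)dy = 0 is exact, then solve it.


Check exactness: ∂M/∂y = 2 - 4y and ∂N/∂x = 2 - 4y; equal, so the equation is exact.
Integrate M with respect to x (treating y as constant): ∫M dx = 2xy - 2xy^2 + h(y).
Differentiate w.r.t. y and set equal to N: all terms match, so h'(y) = 0 and h is a constant absorbed into C.
General solution: 2xy - 2xy^2 = C.


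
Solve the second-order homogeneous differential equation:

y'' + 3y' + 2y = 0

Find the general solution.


Characteristic equation: r² + 3r + 2 = 0.
Factor: (r + 1)(r + 2) = 0 ⇒ r = -1, -2 (distinct real).
General solution: y = C₁e^(-x) + C₂e^(-2x).


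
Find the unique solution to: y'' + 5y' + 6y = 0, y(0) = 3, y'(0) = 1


Characteristic roots of r² + 5r + 6 = 0 are -2, -3.
General solution y = c₁ e^(-2x) + c₂ e^(-3x).
Apply y(0) = 3: c₁ + c₂ = 3. Apply y'(0) = 1: -2 c₁ - 3 c₂ = 1.
Solve: c₁ = 10, c₂ = -7.
Particular solution: y = 10e^(-2x) - 7e^(-3x).


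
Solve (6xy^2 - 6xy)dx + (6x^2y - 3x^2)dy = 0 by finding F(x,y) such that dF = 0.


Check exactness: ∂M/∂y = 12xy - 6x and ∂N/∂x = 12xy - 6x; equal, so the equation is exact.
Integrate M with respect to x (treating y as constant): ∫M dx = 3x^2y^2 - 3x^2y + h(y).
Differentiate w.r.t. y and set equal to N: all terms match, so h'(y) = 0 and h is a constant absorbed into C.
General solution: 3x^2y^2 - 3x^2y = C.


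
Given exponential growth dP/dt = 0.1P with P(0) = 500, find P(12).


The ODE dP/dt = 0.1P has solution P(t) = P(0)e^(0.1t).
Substitute P(0) = 500 and t = 12: P(12) = 500 e^(1.20) ≈ 1660.


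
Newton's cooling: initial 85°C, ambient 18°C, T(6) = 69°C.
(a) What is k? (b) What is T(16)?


Newton's law: T(t) = T_a + (T₀ - T_a)e^(-kt).
(a) Use T(6) = 69: (69 - 18)/(85 - 18) = e^(-k·6), so k = -ln(0.761)/6 ≈ 0.0455.
(b) Apply k to t = 16: T(16) = 18 + (67)e^(-0.728) ≈ 50.4°C.


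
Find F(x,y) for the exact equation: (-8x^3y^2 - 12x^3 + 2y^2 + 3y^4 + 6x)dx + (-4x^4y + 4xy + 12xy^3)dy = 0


Check exactness: ∂M/∂y = -16x^3y + 4y + 12y^3 and ∂N/∂x = -16x^3y + 4y + 12y^3; equal, so the equation is exact.
Integrate M with respect to x (treating y as constant): ∫M dx = -2x^4y^2 - 3x^4 + 2xy^2 + 3xy^4 + 3x^2 + h(y).
Differentiate w.r.t. y and set equal to N: all terms match, so h'(y) = 0 and h is a constant absorbed into C.
General solution: -2x^4y^2 - 3x^4 + 2xy^2 + 3xy^4 + 3x^2 = C.


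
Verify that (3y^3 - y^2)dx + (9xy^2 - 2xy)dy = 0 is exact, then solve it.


Check exactness: ∂M/∂y = 9y^2 - 2y and ∂N/∂x = 9y^2 - 2y; equal, so the equation is exact.
Integrate M with respect to x (treating y as constant): ∫M dx = 3xy^3 - xy^2 + h(y).
Differentiate w.r.t. y and set equal to N: all terms match, so h'(y) = 0 and h is a constant absorbed into C.
General solution: 3xy^3 - xy^2 = C.


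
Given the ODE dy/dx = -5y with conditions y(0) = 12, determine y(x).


General solution of y' = -5y is y = Ce^(-5x).
Apply y(0) = 12: C = 12.
Particular solution: y = 12e^(-5x).


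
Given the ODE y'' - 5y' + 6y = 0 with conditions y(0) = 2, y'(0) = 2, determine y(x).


Characteristic roots of r² - 5r + 6 = 0 are 3, 2.
General solution y = c₁ e^(3x) + c₂ e^(2x).
Apply y(0) = 2: c₁ + c₂ = 2. Apply y'(0) = 2: 3 c₁ + 2 c₂ = 2.
Solve: c₁ = -2, c₂ = 4.
Particular solution: y = -2e^(3x) + 4e^(2x).


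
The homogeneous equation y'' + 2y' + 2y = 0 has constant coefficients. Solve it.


Characteristic equation: r² + 2r + 2 = 0.
Discriminant is negative; roots r = -1 ± 1i (complex conjugate pair).
General solution uses e^(α x)(C₁ cos(β x) + C₂ sin(β x)): y = e^(-x)(C₁cos(x) + C₂sin(x)).


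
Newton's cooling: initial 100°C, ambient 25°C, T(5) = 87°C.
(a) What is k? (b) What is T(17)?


Newton's law: T(t) = T_a + (T₀ - T_a)e^(-kt).
(a) Use T(5) = 87: (87 - 25)/(100 - 25) = e^(-k·5), so k = -ln(0.827)/5 ≈ 0.0381.
(b) Apply k to t = 17: T(17) = 25 + (75)e^(-0.647) ≈ 64.3°C.


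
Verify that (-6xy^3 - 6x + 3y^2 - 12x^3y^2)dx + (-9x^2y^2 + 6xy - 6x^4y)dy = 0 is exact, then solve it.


Check exactness: ∂M/∂y = -18xy^2 + 6y - 24x^3y and ∂N/∂x = -18xy^2 + 6y - 24x^3y; equal, so the equation is exact.
Integrate M with respect to x (treating y as constant): ∫M dx = -3x^2y^3 - 3x^2 + 3xy^2 - 3x^4y^2 + h(y).
Differentiate w.r.t. y and set equal to N: all terms match, so h'(y) = 0 and h is a constant absorbed into C.
General solution: -3x^2y^3 - 3x^2 + 3xy^2 - 3x^4y^2 = C.


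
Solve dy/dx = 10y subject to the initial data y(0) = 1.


General solution of y' = 10y is y = Ce^(10x).
Apply y(0) = 1: C = 1.
Particular solution: y = e^(10x).


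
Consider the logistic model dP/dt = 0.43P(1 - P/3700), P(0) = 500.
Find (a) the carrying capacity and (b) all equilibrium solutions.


Logistic ODE dP/dt = 0.43P(1 - P/3700) has equilibria where dP/dt = 0, i.e. P = 0 or P = 3700.
The coefficient (1 - P/K) = 0 when P = K, identifying K = 3700 as the carrying capacity.
(a) K = 3700; (b) equilibria P = 0 and P = 3700.


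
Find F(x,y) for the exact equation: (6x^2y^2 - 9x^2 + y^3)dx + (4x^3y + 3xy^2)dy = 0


Check exactness: ∂M/∂y = 12x^2y + 3y^2 and ∂N/∂x = 12x^2y + 3y^2; equal, so the equation is exact.
Integrate M with respect to x (treating y as constant): ∫M dx = 2x^3y^2 - 3x^3 + xy^3 + h(y).
Differentiate w.r.t. y and set equal to N: all terms match, so h'(y) = 0 and h is a constant absorbed into C.
General solution: 2x^3y^2 - 3x^3 + xy^3 = C.


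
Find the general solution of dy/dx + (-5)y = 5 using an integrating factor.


P(x) = -5 ⇒ μ = e^(-5x).
(μ y)' = 5e^(-5x) ⇒ μ y = -e^(-5x) + C.
Divide by μ: y = -1 + Ce^(5x).


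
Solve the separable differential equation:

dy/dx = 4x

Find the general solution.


Integrate both sides with respect to x: y = ∫ 4x dx = 2x^2 + C.


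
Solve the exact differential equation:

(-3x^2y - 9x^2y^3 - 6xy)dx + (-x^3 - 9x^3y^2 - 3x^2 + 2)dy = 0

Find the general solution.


Check exactness: ∂M/∂y = -3x^2 - 27x^2y^2 - 6x and ∂N/∂x = -3x^2 - 27x^2y^2 - 6x; equal, so the equation is exact.
Integrate M with respect to x (treating y as constant): ∫M dx = -x^3y - 3x^3y^3 - 3x^2y + h(y).
Differentiate w.r.t. y and set equal to N: the x-dependent terms already match, leaving h'(y) = 2. Integrate: h(y) = 2y.
So F(x,y) = -x^3y - 3x^3y^3 - 3x^2y + 2y.
General solution: -x^3y - 3x^3y^3 - 3x^2y + 2y = C.


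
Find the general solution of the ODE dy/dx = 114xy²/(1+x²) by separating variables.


Separate: dy/y² = 114x/(1+x²) dx.
Integrate LHS: ∫ dy/y² = -1/y.
Integrate RHS via u = 1+x²: 57ln(1+x²) + C.
Result: -1/y = 57ln(1+x²) + C.


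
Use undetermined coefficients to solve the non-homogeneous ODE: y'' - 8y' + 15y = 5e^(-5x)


Characteristic roots of r² - 8r + 15 = 0 are 3, 5.
y_h = C₁e^(3x) + C₂e^(5x).
Forcing exponent -5 is not a characteristic root; try y_p = Ae^(-5x).
Substitute: A·(25 + (-8)·-5 + (15)) = A·80 = 5, so A = 1/16.
General solution: y = C₁e^(3x) + C₂e^(5x) + (1/16)e^(-5x).


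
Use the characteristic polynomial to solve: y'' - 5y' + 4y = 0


Characteristic equation: r² - 5r + 4 = 0.
Factor: (r - 4)(r - 1) = 0 ⇒ r = 4, 1 (distinct real).
General solution: y = C₁e^(4x) + C₂e^(x).


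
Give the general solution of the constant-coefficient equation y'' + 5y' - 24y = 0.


Characteristic equation: r² + 5r - 24 = 0.
Factor: (r + 8)(r - 3) = 0 ⇒ r = -8, 3 (distinct real).
General solution: y = C₁e^(-8x) + C₂e^(3x).


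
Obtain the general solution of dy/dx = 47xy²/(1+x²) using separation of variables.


Separate: dy/y² = 47x/(1+x²) dx.
Integrate LHS: ∫ dy/y² = -1/y.
Integrate RHS via u = 1+x²: (47/2)ln(1+x²) + C.
Result: -1/y = (47/2)ln(1+x²) + C.


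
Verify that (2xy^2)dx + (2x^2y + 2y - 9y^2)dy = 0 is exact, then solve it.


Check exactness: ∂M/∂y = 4xy and ∂N/∂x = 4xy; equal, so the equation is exact.
Integrate M with respect to x (treating y as constant): ∫M dx = x^2y^2 + h(y).
Differentiate w.r.t. y and set equal to N: the x-dependent terms already match, leaving h'(y) = 2y - 9y^2. Integrate: h(y) = y^2 - 3y^3.
So F(x,y) = x^2y^2 + y^2 - 3y^3.
General solution: x^2y^2 + y^2 - 3y^3 = C.


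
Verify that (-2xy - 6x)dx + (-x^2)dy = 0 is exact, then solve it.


Check exactness: ∂M/∂y = -2x and ∂N/∂x = -2x; equal, so the equation is exact.
Integrate M with respect to x (treating y as constant): ∫M dx = -x^2y - 3x^2 + h(y).
Differentiate w.r.t. y and set equal to N: all terms match, so h'(y) = 0 and h is a constant absorbed into C.
General solution: -x^2y - 3x^2 = C.


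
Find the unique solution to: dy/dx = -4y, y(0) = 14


General solution of y' = -4y is y = Ce^(-4x).
Apply y(0) = 14: C = 14.
Particular solution: y = 14e^(-4x).


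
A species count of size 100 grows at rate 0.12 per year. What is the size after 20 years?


The ODE dP/dt = 0.12P has solution P(t) = P(0)e^(0.12t).
Substitute P(0) = 100 and t = 20: P(20) = 100 e^(2.40) ≈ 1102.


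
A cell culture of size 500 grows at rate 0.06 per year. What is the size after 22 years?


The ODE dP/dt = 0.06P has solution P(t) = P(0)e^(0.06t).
Substitute P(0) = 500 and t = 22: P(22) = 500 e^(1.32) ≈ 1872.


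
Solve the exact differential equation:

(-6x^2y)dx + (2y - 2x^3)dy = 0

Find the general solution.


Check exactness: ∂M/∂y = -6x^2 and ∂N/∂x = -6x^2; equal, so the equation is exact.
Integrate M with respect to x (treating y as constant): ∫M dx = -2x^3y + h(y).
Differentiate w.r.t. y and set equal to N: the x-dependent terms already match, leaving h'(y) = 2y. Integrate: h(y) = y^2.
So F(x,y) = y^2 - 2x^3y.
General solution: y^2 - 2x^3y = C.


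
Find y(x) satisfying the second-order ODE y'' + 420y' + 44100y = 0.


Characteristic equation: r² + 420r + 44100 = 0, i.e. (r + 210)² = 0.
Repeated root r = -210; include an x factor for the second linearly independent solution.
General solution: y = (C₁ + C₂x)e^(-210x).


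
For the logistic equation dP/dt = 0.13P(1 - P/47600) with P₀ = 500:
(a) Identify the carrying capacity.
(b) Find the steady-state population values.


Logistic ODE dP/dt = 0.13P(1 - P/47600) has equilibria where dP/dt = 0, i.e. P = 0 or P = 47600.
The coefficient (1 - P/K) = 0 when P = K, identifying K = 47600 as the carrying capacity.
(a) K = 47600; (b) equilibria P = 0 and P = 47600.


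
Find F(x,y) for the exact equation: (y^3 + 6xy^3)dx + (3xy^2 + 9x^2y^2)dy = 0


Check exactness: ∂M/∂y = 3y^2 + 18xy^2 and ∂N/∂x = 3y^2 + 18xy^2; equal, so the equation is exact.
Integrate M with respect to x (treating y as constant): ∫M dx = xy^3 + 3x^2y^3 + h(y).
Differentiate w.r.t. y and set equal to N: all terms match, so h'(y) = 0 and h is a constant absorbed into C.
General solution: xy^3 + 3x^2y^3 = C.


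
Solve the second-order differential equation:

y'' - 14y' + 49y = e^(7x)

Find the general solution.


Characteristic polynomial (r - 7)² = 0; repeated root r = 7.
y_h = (C₁ + C₂x)e^(7x). Forcing matches the repeated root (resonance), so try y_p = Ax² e^(7x).
Substitute and solve for A: 2A = 1, so A = 1/2.
General solution: y = (C₁ + C₂x + (1/2)x²)e^(7x).


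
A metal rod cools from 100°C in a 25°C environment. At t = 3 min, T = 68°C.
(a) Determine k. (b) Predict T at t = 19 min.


Newton's law: T(t) = T_a + (T₀ - T_a)e^(-kt).
(a) Use T(3) = 68: (68 - 25)/(100 - 25) = e^(-k·3), so k = -ln(0.573)/3 ≈ 0.1854.
(b) Apply k to t = 19: T(19) = 25 + (75)e^(-3.523) ≈ 27.2°C.


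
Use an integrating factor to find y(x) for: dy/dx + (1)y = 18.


P(x) = 1, Q(x) = 18; integrating factor μ = e^(x).
(μ y)' = 18e^(x) ⇒ μ y = 18e^(x) + C.
Divide by μ: y = 18 + Ce^(-x).


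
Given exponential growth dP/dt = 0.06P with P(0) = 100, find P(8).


The ODE dP/dt = 0.06P has solution P(t) = P(0)e^(0.06t).
Substitute P(0) = 100 and t = 8: P(8) = 100 e^(0.48) ≈ 162.


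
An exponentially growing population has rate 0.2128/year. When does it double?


Exponential growth: P(t) = P₀ e^(0.2128t). Set P(t)/P₀ = 2: e^(0.2128t) = 2.
Solve: t = ln(2)/0.2128 ≈ 3.26 years.


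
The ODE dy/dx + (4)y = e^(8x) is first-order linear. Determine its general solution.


P(x) = 4 ⇒ μ = e^(4x).
(μ y)' = e^(12x) ⇒ μ y = e^(12x)/12 + C.
Divide by μ: y = (1/12)e^(8x) + Ce^(-4x).


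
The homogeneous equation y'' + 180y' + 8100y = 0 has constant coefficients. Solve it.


Characteristic equation: r² + 180r + 8100 = 0, i.e. (r + 90)² = 0.
Repeated root r = -90; include an x factor for the second linearly independent solution.
General solution: y = (C₁ + C₂x)e^(-90x).


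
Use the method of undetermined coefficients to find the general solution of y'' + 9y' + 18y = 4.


Characteristic roots of r² + 9r + 18 = 0 are -6, -3.
y_h = C₁e^(-6x) + C₂e^(-3x).
Constant forcing; try y_p = A. Then 18A = 4 ⇒ A = 2/9.
General solution: y = C₁e^(-6x) + C₂e^(-3x) + 2/9.


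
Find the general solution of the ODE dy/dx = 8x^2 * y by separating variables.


Separate variables: dy/y = 8x^2 dx.
Integrate: ln|y| = (8/3)x^3 + C₀.
Exponentiate: y = Ce^((8/3)x^3).
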